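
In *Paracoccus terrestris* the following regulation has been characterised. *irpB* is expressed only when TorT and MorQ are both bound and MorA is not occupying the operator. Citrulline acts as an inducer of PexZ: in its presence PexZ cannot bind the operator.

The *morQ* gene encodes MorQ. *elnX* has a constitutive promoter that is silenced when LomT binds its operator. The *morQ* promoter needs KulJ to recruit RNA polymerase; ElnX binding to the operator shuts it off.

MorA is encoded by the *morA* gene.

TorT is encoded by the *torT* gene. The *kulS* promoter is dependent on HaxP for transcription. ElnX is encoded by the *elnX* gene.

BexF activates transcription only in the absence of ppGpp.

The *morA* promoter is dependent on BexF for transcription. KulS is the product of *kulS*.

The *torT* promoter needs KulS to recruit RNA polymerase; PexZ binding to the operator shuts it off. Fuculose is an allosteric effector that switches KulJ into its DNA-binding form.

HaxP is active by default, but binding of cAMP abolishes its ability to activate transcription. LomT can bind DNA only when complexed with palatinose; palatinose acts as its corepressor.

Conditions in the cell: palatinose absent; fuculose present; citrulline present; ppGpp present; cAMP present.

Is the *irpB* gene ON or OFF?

ppGpp is present, so BexF is inactive.
Required activator BexF is absent, so *morA* is not transcribed.
So MorA is not produced.
Citrulline is present, so PexZ is inactive.
cAMP is present, so HaxP is inactive.
Required activator HaxP is absent, so *kulS* is not transcribed.
So KulS is not produced.
Required activator KulS is absent, so *torT* is not transcribed.
So TorT is not produced.
Fuculose is present, so KulJ is active.
Palatinose is absent, so LomT is inactive.
With no repressor bound, *elnX* is transcribed.
So ElnX is produced and active.
With repressor ElnX bound, *morQ* is not transcribed.
So MorQ is not produced.
Required activator TorT is absent, so *irpB* is not transcribed.

OFF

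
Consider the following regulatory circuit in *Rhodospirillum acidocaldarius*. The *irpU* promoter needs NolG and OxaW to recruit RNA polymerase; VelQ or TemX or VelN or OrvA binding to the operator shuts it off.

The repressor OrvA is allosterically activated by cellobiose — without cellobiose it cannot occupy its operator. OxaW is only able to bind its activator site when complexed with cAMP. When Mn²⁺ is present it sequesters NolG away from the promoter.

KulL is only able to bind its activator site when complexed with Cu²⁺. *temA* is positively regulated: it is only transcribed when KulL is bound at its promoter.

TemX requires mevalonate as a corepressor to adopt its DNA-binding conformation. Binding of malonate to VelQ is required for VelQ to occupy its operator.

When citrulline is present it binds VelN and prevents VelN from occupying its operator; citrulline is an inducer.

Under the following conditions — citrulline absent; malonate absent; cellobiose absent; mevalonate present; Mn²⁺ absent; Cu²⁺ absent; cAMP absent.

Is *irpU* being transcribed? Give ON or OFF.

OFF

Mn²⁺ is absent, so NolG is active.
Malonate is absent, so VelQ is inactive.
Mevalonate is present, so TemX is active.
Citrulline is absent, so VelN is active.
cAMP is absent, so OxaW is inactive.
Cellobiose is absent, so OrvA is inactive.
With repressor TemX bound, *irpU* is not transcribed.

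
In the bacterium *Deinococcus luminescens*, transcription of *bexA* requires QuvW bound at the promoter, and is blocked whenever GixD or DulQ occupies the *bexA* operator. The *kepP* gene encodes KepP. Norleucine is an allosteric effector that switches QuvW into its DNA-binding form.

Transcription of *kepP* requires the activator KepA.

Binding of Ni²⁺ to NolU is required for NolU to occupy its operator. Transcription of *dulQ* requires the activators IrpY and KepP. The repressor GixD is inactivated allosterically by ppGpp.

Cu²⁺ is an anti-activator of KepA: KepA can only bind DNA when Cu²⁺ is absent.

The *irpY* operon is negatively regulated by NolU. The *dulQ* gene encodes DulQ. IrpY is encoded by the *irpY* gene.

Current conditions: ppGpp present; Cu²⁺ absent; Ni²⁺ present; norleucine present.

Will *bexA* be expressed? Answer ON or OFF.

ON

ppGpp is present, so GixD is inactive.
Ni²⁺ is present, so NolU is active.
With repressor NolU bound, *irpY* is not transcribed.
So IrpY is not produced.
Cu²⁺ is absent, so KepA is active.
No repressor is bound and KepA is active, so *kepP* is transcribed.
So KepP is produced and active.
Required activator IrpY is absent, so *dulQ* is not transcribed.
So DulQ is not produced.
Norleucine is present, so QuvW is active.
No repressor is bound and QuvW is active, so *bexA* is transcribed.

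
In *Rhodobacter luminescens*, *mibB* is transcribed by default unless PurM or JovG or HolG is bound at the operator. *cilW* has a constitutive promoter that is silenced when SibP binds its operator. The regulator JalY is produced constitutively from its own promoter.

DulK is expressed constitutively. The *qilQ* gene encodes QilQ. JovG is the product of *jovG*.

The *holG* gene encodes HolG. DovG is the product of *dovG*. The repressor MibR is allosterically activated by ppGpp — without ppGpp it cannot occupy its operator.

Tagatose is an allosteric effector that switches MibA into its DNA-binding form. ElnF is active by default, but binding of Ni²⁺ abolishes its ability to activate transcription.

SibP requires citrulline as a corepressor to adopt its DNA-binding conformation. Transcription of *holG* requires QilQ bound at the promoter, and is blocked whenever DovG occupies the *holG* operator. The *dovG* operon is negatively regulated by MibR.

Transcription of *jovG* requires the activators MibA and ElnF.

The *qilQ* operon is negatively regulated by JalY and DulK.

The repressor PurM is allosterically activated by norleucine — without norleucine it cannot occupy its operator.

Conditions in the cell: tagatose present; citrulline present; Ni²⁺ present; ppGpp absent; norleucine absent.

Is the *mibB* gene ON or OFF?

ON

Norleucine is absent, so PurM is inactive.
Tagatose is present, so MibA is active.
Ni²⁺ is present, so ElnF is inactive.
Required activator ElnF is absent, so *jovG* is not transcribed.
So JovG is not produced.
JalY is produced constitutively and is active.
DulK is produced constitutively and is active.
With repressor JalY bound, *qilQ* is not transcribed.
So QilQ is not produced.
ppGpp is absent, so MibR is inactive.
With no repressor bound, *dovG* is transcribed.
So DovG is produced and active.
With repressor DovG bound, *holG* is not transcribed.
So HolG is not produced.
With no repressor bound, *mibB* is transcribed.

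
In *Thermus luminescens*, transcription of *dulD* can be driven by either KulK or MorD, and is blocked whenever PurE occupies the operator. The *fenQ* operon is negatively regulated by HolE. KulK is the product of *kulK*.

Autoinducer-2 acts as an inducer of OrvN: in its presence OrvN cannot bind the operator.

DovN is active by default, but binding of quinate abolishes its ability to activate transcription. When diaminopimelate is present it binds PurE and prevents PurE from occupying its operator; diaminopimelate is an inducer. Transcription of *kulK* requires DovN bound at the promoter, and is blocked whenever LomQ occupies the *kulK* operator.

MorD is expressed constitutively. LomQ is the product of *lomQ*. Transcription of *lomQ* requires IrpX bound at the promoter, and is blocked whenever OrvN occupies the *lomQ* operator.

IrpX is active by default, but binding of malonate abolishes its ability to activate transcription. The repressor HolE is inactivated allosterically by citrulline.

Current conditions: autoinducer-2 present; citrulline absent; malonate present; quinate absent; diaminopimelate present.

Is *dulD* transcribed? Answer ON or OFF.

ON

Quinate is absent, so DovN is active.
Autoinducer-2 is present, so OrvN is inactive.
Malonate is present, so IrpX is inactive.
Required activator IrpX is absent, so *lomQ* is not transcribed.
So LomQ is not produced.
No repressor is bound and DovN is active, so *kulK* is transcribed.
So KulK is produced and active.
Diaminopimelate is present, so PurE is inactive.
MorD is produced constitutively and is active.
Activator KulK is present, so *dulD* is transcribed.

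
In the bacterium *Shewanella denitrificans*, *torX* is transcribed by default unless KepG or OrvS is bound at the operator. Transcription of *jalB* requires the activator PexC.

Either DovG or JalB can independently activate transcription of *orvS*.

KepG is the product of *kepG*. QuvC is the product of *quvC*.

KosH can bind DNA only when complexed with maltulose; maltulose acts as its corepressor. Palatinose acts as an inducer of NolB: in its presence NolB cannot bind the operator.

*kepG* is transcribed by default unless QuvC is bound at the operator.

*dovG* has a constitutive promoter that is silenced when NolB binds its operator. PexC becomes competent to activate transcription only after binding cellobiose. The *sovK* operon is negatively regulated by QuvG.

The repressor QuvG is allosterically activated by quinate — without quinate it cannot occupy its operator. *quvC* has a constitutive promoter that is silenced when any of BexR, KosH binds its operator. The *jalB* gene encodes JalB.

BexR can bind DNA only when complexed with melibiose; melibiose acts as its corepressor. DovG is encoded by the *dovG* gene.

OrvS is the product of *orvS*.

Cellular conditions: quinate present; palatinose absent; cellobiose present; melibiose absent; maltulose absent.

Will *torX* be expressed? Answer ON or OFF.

Melibiose is absent, so BexR is inactive.
Maltulose is absent, so KosH is inactive.
With no repressor bound, *quvC* is transcribed.
So QuvC is produced and active.
With repressor QuvC bound, *kepG* is not transcribed.
So KepG is not produced.
Palatinose is absent, so NolB is active.
With repressor NolB bound, *dovG* is not transcribed.
So DovG is not produced.
Cellobiose is present, so PexC is active.
No repressor is bound and PexC is active, so *jalB* is transcribed.
So JalB is produced and active.
Activator JalB is present, so *orvS* is transcribed.
So OrvS is produced and active.
With repressor OrvS bound, *torX* is not transcribed.

OFF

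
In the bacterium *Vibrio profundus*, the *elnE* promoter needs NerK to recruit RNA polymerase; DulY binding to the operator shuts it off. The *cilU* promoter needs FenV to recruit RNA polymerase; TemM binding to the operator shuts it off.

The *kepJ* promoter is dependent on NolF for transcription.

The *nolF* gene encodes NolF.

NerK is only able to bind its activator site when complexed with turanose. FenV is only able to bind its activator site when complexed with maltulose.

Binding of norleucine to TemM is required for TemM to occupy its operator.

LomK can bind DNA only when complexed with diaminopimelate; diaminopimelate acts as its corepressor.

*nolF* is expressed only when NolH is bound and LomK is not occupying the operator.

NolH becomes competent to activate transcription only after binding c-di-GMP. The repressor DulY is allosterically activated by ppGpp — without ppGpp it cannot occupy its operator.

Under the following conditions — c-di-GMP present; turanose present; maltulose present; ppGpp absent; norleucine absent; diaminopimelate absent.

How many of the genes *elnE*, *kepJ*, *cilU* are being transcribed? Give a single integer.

3

ppGpp is absent, so DulY is inactive.
Turanose is present, so NerK is active.
No repressor is bound and NerK is active, so *elnE* is transcribed.
→ *elnE* is ON.
c-di-GMP is present, so NolH is active.
Diaminopimelate is absent, so LomK is inactive.
No repressor is bound and NolH is active, so *nolF* is transcribed.
So NolF is produced and active.
No repressor is bound and NolF is active, so *kepJ* is transcribed.
→ *kepJ* is ON.
Maltulose is present, so FenV is active.
Norleucine is absent, so TemM is inactive.
No repressor is bound and FenV is active, so *cilU* is transcribed.
→ *cilU* is ON.
3 of the 3 genes are transcribed.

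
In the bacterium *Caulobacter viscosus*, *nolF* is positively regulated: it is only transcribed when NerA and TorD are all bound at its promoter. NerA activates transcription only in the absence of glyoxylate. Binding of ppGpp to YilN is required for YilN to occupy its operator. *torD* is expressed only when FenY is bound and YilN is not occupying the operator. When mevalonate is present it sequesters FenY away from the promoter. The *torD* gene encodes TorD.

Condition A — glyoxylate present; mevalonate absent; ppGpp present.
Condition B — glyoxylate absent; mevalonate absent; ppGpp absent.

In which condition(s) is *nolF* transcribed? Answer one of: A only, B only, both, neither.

Condition A:
Glyoxylate is present, so NerA is inactive.
Mevalonate is absent, so FenY is active.
ppGpp is present, so YilN is active.
With repressor YilN bound, *torD* is not transcribed.
So TorD is not produced.
Required activator NerA is absent, so *nolF* is not transcribed.
→ *nolF* is OFF in A.
Condition B:
Glyoxylate is absent, so NerA is active.
Mevalonate is absent, so FenY is active.
ppGpp is absent, so YilN is inactive.
No repressor is bound and FenY is active, so *torD* is transcribed.
So TorD is produced and active.
No repressor is bound and NerA and TorD are active, so *nolF* is transcribed.
→ *nolF* is ON in B.

B only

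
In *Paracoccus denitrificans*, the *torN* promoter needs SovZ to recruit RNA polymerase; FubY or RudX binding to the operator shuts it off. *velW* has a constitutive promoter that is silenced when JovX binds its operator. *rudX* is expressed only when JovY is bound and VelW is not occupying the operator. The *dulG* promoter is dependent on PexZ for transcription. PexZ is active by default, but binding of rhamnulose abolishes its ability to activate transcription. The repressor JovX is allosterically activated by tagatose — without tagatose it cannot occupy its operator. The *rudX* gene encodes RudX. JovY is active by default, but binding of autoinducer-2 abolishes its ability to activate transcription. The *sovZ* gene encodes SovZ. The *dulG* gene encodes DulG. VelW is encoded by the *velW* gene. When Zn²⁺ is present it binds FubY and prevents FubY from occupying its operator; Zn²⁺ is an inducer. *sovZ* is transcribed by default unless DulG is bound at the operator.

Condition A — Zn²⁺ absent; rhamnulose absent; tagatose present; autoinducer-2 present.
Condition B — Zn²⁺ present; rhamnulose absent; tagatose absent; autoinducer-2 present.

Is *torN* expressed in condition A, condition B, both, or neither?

neither

Condition A:
Zn²⁺ is absent, so FubY is active.
Rhamnulose is absent, so PexZ is active.
No repressor is bound and PexZ is active, so *dulG* is transcribed.
So DulG is produced and active.
With repressor DulG bound, *sovZ* is not transcribed.
So SovZ is not produced.
Tagatose is present, so JovX is active.
With repressor JovX bound, *velW* is not transcribed.
So VelW is not produced.
Autoinducer-2 is present, so JovY is inactive.
Required activator JovY is absent, so *rudX* is not transcribed.
So RudX is not produced.
With repressor FubY bound, *torN* is not transcribed.
→ *torN* is OFF in A.
Condition B:
Zn²⁺ is present, so FubY is inactive.
Rhamnulose is absent, so PexZ is active.
No repressor is bound and PexZ is active, so *dulG* is transcribed.
So DulG is produced and active.
With repressor DulG bound, *sovZ* is not transcribed.
So SovZ is not produced.
Tagatose is absent, so JovX is inactive.
With no repressor bound, *velW* is transcribed.
So VelW is produced and active.
Autoinducer-2 is present, so JovY is inactive.
With repressor VelW bound, *rudX* is not transcribed.
So RudX is not produced.
Required activator SovZ is absent, so *torN* is not transcribed.
→ *torN* is OFF in B.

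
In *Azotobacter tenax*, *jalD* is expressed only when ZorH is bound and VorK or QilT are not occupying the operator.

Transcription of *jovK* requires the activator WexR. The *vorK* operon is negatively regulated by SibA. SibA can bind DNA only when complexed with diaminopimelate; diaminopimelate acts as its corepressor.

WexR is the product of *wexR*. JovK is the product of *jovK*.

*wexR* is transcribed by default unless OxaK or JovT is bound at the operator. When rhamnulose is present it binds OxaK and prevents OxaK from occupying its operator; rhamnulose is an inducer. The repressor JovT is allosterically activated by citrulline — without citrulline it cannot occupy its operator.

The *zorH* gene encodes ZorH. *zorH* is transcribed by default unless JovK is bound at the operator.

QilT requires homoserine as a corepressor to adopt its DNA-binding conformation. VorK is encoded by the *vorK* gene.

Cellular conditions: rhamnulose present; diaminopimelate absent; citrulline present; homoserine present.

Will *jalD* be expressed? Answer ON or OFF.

OFF

Diaminopimelate is absent, so SibA is inactive.
With no repressor bound, *vorK* is transcribed.
So VorK is produced and active.
Rhamnulose is present, so OxaK is inactive.
Citrulline is present, so JovT is active.
With repressor JovT bound, *wexR* is not transcribed.
So WexR is not produced.
Required activator WexR is absent, so *jovK* is not transcribed.
So JovK is not produced.
With no repressor bound, *zorH* is transcribed.
So ZorH is produced and active.
Homoserine is present, so QilT is active.
With repressor VorK bound, *jalD* is not transcribed.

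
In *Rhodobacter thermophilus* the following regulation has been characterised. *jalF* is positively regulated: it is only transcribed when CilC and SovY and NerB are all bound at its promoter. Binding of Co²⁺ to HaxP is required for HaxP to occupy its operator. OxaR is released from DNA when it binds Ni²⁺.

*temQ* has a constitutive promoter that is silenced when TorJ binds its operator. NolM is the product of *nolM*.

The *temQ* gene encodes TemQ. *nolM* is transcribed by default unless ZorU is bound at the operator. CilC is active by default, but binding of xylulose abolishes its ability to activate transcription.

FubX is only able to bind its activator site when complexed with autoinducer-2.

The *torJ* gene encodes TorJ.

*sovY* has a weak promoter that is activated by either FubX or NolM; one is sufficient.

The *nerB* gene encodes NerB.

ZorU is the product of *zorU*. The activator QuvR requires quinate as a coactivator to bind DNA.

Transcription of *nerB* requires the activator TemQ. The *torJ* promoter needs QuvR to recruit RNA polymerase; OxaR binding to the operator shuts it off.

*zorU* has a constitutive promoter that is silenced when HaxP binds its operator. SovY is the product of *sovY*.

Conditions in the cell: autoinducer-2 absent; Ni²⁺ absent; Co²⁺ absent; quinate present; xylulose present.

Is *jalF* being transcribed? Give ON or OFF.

OFF

Xylulose is present, so CilC is inactive.
Autoinducer-2 is absent, so FubX is inactive.
Co²⁺ is absent, so HaxP is inactive.
With no repressor bound, *zorU* is transcribed.
So ZorU is produced and active.
With repressor ZorU bound, *nolM* is not transcribed.
So NolM is not produced.
No activator is available at the *sovY* promoter, so *sovY* is not transcribed.
So SovY is not produced.
Ni²⁺ is absent, so OxaR is active.
Quinate is present, so QuvR is active.
With repressor OxaR bound, *torJ* is not transcribed.
So TorJ is not produced.
With no repressor bound, *temQ* is transcribed.
So TemQ is produced and active.
No repressor is bound and TemQ is active, so *nerB* is transcribed.
So NerB is produced and active.
Required activator CilC is absent, so *jalF* is not transcribed.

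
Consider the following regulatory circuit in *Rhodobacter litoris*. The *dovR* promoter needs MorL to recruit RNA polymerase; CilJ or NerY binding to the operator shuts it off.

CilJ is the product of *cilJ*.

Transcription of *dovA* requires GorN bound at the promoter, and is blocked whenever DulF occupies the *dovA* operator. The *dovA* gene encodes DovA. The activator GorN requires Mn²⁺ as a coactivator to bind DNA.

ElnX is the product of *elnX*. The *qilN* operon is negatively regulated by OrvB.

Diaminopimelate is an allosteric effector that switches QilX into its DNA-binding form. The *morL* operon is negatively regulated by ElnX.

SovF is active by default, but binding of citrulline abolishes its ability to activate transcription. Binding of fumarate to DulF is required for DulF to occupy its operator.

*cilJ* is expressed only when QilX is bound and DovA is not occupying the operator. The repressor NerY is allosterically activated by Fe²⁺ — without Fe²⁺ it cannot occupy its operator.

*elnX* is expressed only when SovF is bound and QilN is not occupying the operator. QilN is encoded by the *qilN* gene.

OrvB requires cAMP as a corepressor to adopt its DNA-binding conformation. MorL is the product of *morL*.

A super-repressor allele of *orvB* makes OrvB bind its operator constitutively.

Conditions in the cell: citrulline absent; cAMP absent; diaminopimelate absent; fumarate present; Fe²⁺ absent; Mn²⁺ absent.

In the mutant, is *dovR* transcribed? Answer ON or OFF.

OFF

Citrulline is absent, so SovF is active.
OrvB is constitutively active in this strain.
With repressor OrvB bound, *qilN* is not transcribed.
So QilN is not produced.
No repressor is bound and SovF is active, so *elnX* is transcribed.
So ElnX is produced and active.
With repressor ElnX bound, *morL* is not transcribed.
So MorL is not produced.
Diaminopimelate is absent, so QilX is inactive.
Fumarate is present, so DulF is active.
Mn²⁺ is absent, so GorN is inactive.
With repressor DulF bound, *dovA* is not transcribed.
So DovA is not produced.
Required activator QilX is absent, so *cilJ* is not transcribed.
So CilJ is not produced.
Fe²⁺ is absent, so NerY is inactive.
Required activator MorL is absent, so *dovR* is not transcribed.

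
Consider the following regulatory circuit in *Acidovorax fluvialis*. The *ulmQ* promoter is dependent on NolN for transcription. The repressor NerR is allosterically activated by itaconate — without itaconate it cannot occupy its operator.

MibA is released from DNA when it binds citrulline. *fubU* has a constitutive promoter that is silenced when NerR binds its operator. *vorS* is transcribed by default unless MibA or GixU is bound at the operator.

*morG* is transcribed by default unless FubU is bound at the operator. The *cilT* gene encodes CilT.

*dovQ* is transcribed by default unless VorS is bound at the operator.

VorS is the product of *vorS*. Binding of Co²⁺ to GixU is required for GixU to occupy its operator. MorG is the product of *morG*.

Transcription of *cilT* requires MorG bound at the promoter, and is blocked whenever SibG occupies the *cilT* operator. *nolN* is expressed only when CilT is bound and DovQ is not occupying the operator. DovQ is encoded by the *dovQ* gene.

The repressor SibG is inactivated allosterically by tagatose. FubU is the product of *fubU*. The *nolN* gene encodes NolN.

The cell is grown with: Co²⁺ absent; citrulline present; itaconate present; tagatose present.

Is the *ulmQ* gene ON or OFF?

Itaconate is present, so NerR is active.
With repressor NerR bound, *fubU* is not transcribed.
So FubU is not produced.
With no repressor bound, *morG* is transcribed.
So MorG is produced and active.
Tagatose is present, so SibG is inactive.
No repressor is bound and MorG is active, so *cilT* is transcribed.
So CilT is produced and active.
Citrulline is present, so MibA is inactive.
Co²⁺ is absent, so GixU is inactive.
With no repressor bound, *vorS* is transcribed.
So VorS is produced and active.
With repressor VorS bound, *dovQ* is not transcribed.
So DovQ is not produced.
No repressor is bound and CilT is active, so *nolN* is transcribed.
So NolN is produced and active.
No repressor is bound and NolN is active, so *ulmQ* is transcribed.

ON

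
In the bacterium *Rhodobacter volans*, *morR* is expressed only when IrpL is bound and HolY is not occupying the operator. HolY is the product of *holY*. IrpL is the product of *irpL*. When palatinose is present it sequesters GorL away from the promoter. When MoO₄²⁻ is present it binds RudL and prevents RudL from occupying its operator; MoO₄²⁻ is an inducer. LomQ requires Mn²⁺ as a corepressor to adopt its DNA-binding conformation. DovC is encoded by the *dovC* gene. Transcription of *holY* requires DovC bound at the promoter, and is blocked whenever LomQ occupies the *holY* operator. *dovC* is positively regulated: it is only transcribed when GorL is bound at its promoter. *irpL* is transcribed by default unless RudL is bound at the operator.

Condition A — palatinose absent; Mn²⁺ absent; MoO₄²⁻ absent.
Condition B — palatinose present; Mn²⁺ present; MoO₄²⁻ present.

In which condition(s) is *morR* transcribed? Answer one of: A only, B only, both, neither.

Condition A:
Palatinose is absent, so GorL is active.
No repressor is bound and GorL is active, so *dovC* is transcribed.
So DovC is produced and active.
Mn²⁺ is absent, so LomQ is inactive.
No repressor is bound and DovC is active, so *holY* is transcribed.
So HolY is produced and active.
MoO₄²⁻ is absent, so RudL is active.
With repressor RudL bound, *irpL* is not transcribed.
So IrpL is not produced.
With repressor HolY bound, *morR* is not transcribed.
→ *morR* is OFF in A.
Condition B:
Palatinose is present, so GorL is inactive.
Required activator GorL is absent, so *dovC* is not transcribed.
So DovC is not produced.
Mn²⁺ is present, so LomQ is active.
With repressor LomQ bound, *holY* is not transcribed.
So HolY is not produced.
MoO₄²⁻ is present, so RudL is inactive.
With no repressor bound, *irpL* is transcribed.
So IrpL is produced and active.
No repressor is bound and IrpL is active, so *morR* is transcribed.
→ *morR* is ON in B.

B only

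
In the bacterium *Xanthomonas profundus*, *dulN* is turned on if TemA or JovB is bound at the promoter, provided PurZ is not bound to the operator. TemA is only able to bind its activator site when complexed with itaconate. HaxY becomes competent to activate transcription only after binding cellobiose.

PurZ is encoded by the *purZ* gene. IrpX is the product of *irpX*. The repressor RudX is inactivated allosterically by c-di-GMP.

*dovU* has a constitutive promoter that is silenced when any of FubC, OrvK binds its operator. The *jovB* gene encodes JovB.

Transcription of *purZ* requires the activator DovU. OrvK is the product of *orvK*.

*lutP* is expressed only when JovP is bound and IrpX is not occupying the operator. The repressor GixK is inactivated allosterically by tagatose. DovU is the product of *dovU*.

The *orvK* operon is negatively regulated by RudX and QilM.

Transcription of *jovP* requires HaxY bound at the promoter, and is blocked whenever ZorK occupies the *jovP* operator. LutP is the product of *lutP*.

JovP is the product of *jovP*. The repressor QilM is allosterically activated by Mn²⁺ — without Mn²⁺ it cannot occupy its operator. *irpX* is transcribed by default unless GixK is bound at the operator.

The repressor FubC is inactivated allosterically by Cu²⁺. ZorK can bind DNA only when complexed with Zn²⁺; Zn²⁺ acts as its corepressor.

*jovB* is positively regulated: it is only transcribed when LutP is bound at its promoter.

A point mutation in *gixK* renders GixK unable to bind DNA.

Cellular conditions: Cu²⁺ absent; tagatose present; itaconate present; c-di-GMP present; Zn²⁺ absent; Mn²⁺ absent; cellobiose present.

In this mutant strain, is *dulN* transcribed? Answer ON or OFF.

ON

Itaconate is present, so TemA is active.
Cu²⁺ is absent, so FubC is active.
c-di-GMP is present, so RudX is inactive.
Mn²⁺ is absent, so QilM is inactive.
With no repressor bound, *orvK* is transcribed.
So OrvK is produced and active.
With repressor FubC bound, *dovU* is not transcribed.
So DovU is not produced.
Required activator DovU is absent, so *purZ* is not transcribed.
So PurZ is not produced.
GixK is non-functional in this strain, so it has no effect.
With no repressor bound, *irpX* is transcribed.
So IrpX is produced and active.
Zn²⁺ is absent, so ZorK is inactive.
Cellobiose is present, so HaxY is active.
No repressor is bound and HaxY is active, so *jovP* is transcribed.
So JovP is produced and active.
With repressor IrpX bound, *lutP* is not transcribed.
So LutP is not produced.
Required activator LutP is absent, so *jovB* is not transcribed.
So JovB is not produced.
Activator TemA is present, so *dulN* is transcribed.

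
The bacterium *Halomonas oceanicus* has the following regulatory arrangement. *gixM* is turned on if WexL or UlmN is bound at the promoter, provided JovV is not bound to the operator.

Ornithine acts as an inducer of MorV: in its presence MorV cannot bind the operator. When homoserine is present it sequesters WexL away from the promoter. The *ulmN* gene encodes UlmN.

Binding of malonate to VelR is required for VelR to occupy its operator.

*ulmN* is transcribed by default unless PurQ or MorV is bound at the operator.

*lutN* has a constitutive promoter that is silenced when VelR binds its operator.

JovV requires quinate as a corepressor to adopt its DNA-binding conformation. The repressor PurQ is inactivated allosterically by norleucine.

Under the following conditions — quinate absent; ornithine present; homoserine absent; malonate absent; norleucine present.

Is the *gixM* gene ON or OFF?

Homoserine is absent, so WexL is active.
Norleucine is present, so PurQ is inactive.
Ornithine is present, so MorV is inactive.
With no repressor bound, *ulmN* is transcribed.
So UlmN is produced and active.
Quinate is absent, so JovV is inactive.
Activator WexL is present, so *gixM* is transcribed.

ON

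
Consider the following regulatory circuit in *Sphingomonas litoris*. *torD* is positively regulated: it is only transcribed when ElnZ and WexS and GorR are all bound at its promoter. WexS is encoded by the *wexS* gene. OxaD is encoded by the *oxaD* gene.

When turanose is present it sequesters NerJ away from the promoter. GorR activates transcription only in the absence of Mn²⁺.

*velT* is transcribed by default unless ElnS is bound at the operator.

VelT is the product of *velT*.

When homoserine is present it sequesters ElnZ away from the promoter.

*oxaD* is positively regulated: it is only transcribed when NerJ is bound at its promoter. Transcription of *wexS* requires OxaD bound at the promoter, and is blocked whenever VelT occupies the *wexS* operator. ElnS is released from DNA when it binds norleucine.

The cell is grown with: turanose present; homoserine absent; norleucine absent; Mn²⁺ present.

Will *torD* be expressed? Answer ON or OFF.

OFF

Homoserine is absent, so ElnZ is active.
Turanose is present, so NerJ is inactive.
Required activator NerJ is absent, so *oxaD* is not transcribed.
So OxaD is not produced.
Norleucine is absent, so ElnS is active.
With repressor ElnS bound, *velT* is not transcribed.
So VelT is not produced.
Required activator OxaD is absent, so *wexS* is not transcribed.
So WexS is not produced.
Mn²⁺ is present, so GorR is inactive.
Required activator WexS is absent, so *torD* is not transcribed.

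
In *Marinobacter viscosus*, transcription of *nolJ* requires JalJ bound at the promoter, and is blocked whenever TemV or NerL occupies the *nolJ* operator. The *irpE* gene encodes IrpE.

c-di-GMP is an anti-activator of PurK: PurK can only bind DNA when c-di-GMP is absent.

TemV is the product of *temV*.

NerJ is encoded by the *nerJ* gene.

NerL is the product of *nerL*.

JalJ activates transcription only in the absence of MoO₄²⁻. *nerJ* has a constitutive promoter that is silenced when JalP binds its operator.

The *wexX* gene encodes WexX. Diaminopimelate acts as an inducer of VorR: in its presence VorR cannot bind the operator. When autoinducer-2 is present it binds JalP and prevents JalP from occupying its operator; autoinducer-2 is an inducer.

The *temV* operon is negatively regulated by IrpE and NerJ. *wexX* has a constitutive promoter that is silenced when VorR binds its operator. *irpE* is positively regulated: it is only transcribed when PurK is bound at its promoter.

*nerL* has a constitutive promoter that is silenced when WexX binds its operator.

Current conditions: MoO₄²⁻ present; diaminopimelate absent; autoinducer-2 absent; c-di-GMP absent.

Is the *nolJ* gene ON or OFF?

c-di-GMP is absent, so PurK is active.
No repressor is bound and PurK is active, so *irpE* is transcribed.
So IrpE is produced and active.
Autoinducer-2 is absent, so JalP is active.
With repressor JalP bound, *nerJ* is not transcribed.
So NerJ is not produced.
With repressor IrpE bound, *temV* is not transcribed.
So TemV is not produced.
MoO₄²⁻ is present, so JalJ is inactive.
Diaminopimelate is absent, so VorR is active.
With repressor VorR bound, *wexX* is not transcribed.
So WexX is not produced.
With no repressor bound, *nerL* is transcribed.
So NerL is produced and active.
With repressor NerL bound, *nolJ* is not transcribed.

OFF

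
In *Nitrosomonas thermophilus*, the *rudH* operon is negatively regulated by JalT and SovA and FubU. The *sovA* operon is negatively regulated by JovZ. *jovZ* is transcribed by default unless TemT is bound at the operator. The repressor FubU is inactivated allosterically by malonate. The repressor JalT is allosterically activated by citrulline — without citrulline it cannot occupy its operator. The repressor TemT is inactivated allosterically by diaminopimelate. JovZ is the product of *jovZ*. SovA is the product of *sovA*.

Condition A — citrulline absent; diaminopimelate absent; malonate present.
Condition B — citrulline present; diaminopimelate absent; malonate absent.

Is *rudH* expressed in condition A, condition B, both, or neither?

Condition A:
Citrulline is absent, so JalT is inactive.
Diaminopimelate is absent, so TemT is active.
With repressor TemT bound, *jovZ* is not transcribed.
So JovZ is not produced.
With no repressor bound, *sovA* is transcribed.
So SovA is produced and active.
Malonate is present, so FubU is inactive.
With repressor SovA bound, *rudH* is not transcribed.
→ *rudH* is OFF in A.
Condition B:
Citrulline is present, so JalT is active.
Diaminopimelate is absent, so TemT is active.
With repressor TemT bound, *jovZ* is not transcribed.
So JovZ is not produced.
With no repressor bound, *sovA* is transcribed.
So SovA is produced and active.
Malonate is absent, so FubU is active.
With repressor JalT bound, *rudH* is not transcribed.
→ *rudH* is OFF in B.

neither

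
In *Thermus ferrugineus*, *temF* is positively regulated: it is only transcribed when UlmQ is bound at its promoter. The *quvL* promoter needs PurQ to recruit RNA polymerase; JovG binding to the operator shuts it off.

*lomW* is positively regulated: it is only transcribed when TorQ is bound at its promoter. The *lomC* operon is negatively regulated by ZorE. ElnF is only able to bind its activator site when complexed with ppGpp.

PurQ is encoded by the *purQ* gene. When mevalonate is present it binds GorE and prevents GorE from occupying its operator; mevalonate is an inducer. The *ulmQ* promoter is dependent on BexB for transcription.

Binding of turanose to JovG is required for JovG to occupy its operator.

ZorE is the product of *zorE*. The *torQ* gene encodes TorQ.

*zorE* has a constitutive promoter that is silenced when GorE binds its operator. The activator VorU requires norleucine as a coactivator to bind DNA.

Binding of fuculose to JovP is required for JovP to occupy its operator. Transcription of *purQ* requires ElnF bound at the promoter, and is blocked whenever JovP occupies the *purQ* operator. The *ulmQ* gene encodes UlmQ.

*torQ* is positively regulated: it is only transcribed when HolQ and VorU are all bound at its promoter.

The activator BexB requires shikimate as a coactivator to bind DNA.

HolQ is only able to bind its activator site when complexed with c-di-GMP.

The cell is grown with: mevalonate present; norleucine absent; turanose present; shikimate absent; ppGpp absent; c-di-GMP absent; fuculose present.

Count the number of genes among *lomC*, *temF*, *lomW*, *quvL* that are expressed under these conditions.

0

Mevalonate is present, so GorE is inactive.
With no repressor bound, *zorE* is transcribed.
So ZorE is produced and active.
With repressor ZorE bound, *lomC* is not transcribed.
→ *lomC* is OFF.
Shikimate is absent, so BexB is inactive.
Required activator BexB is absent, so *ulmQ* is not transcribed.
So UlmQ is not produced.
Required activator UlmQ is absent, so *temF* is not transcribed.
→ *temF* is OFF.
c-di-GMP is absent, so HolQ is inactive.
Norleucine is absent, so VorU is inactive.
Required activator HolQ is absent, so *torQ* is not transcribed.
So TorQ is not produced.
Required activator TorQ is absent, so *lomW* is not transcribed.
→ *lomW* is OFF.
Turanose is present, so JovG is active.
Fuculose is present, so JovP is active.
ppGpp is absent, so ElnF is inactive.
With repressor JovP bound, *purQ* is not transcribed.
So PurQ is not produced.
With repressor JovG bound, *quvL* is not transcribed.
→ *quvL* is OFF.
0 of the 4 genes are transcribed.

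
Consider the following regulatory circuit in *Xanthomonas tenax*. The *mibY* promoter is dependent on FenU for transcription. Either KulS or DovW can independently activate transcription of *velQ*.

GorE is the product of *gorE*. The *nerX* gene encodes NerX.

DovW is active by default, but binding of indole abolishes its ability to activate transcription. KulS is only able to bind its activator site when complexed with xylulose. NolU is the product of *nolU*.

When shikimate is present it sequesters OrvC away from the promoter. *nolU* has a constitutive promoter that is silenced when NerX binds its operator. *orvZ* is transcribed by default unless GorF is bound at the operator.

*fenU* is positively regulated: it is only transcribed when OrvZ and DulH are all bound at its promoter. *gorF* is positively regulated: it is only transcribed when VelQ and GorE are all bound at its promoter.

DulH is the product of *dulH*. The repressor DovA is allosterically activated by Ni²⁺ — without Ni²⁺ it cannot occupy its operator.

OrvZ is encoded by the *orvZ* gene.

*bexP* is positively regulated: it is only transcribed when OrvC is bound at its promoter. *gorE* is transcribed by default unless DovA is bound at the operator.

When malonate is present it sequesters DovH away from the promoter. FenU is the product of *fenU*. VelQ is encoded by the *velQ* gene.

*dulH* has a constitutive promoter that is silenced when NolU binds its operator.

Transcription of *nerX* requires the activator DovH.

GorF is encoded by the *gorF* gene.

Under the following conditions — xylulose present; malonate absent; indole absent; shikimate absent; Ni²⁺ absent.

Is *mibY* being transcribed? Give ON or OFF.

Xylulose is present, so KulS is active.
Indole is absent, so DovW is active.
Activator KulS is present, so *velQ* is transcribed.
So VelQ is produced and active.
Ni²⁺ is absent, so DovA is inactive.
With no repressor bound, *gorE* is transcribed.
So GorE is produced and active.
No repressor is bound and VelQ and GorE are active, so *gorF* is transcribed.
So GorF is produced and active.
With repressor GorF bound, *orvZ* is not transcribed.
So OrvZ is not produced.
Malonate is absent, so DovH is active.
No repressor is bound and DovH is active, so *nerX* is transcribed.
So NerX is produced and active.
With repressor NerX bound, *nolU* is not transcribed.
So NolU is not produced.
With no repressor bound, *dulH* is transcribed.
So DulH is produced and active.
Required activator OrvZ is absent, so *fenU* is not transcribed.
So FenU is not produced.
Required activator FenU is absent, so *mibY* is not transcribed.

OFF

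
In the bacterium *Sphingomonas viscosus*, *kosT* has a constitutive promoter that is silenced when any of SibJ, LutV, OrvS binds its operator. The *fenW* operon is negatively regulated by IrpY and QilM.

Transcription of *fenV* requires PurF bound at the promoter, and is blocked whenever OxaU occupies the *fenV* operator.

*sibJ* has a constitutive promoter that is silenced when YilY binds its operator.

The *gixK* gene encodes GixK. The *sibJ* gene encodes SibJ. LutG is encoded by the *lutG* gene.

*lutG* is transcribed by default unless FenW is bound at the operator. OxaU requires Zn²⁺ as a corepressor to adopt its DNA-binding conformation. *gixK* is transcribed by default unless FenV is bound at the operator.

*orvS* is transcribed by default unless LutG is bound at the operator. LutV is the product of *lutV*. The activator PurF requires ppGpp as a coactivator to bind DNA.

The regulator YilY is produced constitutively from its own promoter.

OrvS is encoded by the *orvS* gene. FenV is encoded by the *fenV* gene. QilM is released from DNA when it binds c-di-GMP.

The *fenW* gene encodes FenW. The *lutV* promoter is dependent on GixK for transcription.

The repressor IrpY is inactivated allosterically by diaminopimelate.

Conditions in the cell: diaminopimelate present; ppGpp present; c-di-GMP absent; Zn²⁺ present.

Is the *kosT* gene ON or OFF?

YilY is produced constitutively and is active.
With repressor YilY bound, *sibJ* is not transcribed.
So SibJ is not produced.
Zn²⁺ is present, so OxaU is active.
ppGpp is present, so PurF is active.
With repressor OxaU bound, *fenV* is not transcribed.
So FenV is not produced.
With no repressor bound, *gixK* is transcribed.
So GixK is produced and active.
No repressor is bound and GixK is active, so *lutV* is transcribed.
So LutV is produced and active.
Diaminopimelate is present, so IrpY is inactive.
c-di-GMP is absent, so QilM is active.
With repressor QilM bound, *fenW* is not transcribed.
So FenW is not produced.
With no repressor bound, *lutG* is transcribed.
So LutG is produced and active.
With repressor LutG bound, *orvS* is not transcribed.
So OrvS is not produced.
With repressor LutV bound, *kosT* is not transcribed.

OFF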